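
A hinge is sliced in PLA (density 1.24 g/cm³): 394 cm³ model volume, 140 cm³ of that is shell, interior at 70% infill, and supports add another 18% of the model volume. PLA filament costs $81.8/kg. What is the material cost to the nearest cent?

Volume inside the shell: 394 − 140 → 254 cm³.
Infill deposited = 0.70 × 254 = 177.8 cm³.
Support: 0.18 × 394 → 70.92 cm³.
Deposited volume: 140 + 177.8 + 70.92 → 388.72 cm³.
Mass = 388.72 × 1.24 = 482.0128 g.
Cost = 482.0128 g / 1000 × $81.8/kg = $39.43.

$39.43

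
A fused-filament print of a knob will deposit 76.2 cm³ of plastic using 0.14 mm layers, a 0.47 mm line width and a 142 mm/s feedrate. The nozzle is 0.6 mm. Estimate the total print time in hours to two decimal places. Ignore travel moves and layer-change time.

Extrusion cross-section: 0.14 × 0.47 → 0.0658 mm².
Path length: 76200 mm³ / 0.0658 mm² → 1158054.7 mm.
Time extruding = 1158054.7 / 142 = 8155.3 s.
That's 8155.3 s → 2.27 hours.

2.27 hours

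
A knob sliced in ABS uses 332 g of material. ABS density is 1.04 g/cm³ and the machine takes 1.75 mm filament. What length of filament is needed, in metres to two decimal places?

132.72 m

Volume = 332 g / 1.04 g·cm⁻³ = 319.2308 cm³ = 319230.8 mm³.
A = π r² = π × 0.875² = 2.4053 mm².
Length = 319230.8 / 2.4053 = 132719.74 mm = 132.72 m.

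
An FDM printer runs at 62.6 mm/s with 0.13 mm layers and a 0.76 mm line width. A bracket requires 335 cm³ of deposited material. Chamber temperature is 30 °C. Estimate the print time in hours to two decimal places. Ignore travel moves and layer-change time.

Extrusion cross-section: 0.13 × 0.76 → 0.0988 mm².
Toolpath length = 335 cm³ / 0.0988 mm² = 335000 / 0.0988 = 3390688.3 mm.
Extrusion time = 3390688.3 / 62.6 = 54164.3 s.
54164.3 s = 15.05 hours.

15.05 hours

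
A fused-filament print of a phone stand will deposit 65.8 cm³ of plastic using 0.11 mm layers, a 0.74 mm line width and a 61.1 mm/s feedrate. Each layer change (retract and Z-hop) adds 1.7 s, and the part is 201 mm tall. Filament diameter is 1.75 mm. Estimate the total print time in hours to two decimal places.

4.54 hours

Line area: 0.11 × 0.74 → 0.0814 mm².
Total extruded path = 65800/0.0814 = 808353.8 mm.
Print-move time: 808353.8 / 61.1 → 13230 s.
Layers = ⌈201/0.11⌉ = 1828.
Layer-change overhead = 1828 × 1.7 = 3107.6 s.
Altogether 13230 + 3107.6 = 16337.6 s, i.e. 4.54 hours.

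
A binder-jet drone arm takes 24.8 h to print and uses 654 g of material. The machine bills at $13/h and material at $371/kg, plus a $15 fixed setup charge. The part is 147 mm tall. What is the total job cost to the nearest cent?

$580.03

Machine cost: 13 × 24.8 → $322.40.
Material cost = 371 × 654/1000 = $242.634.
Adding setup: 322.40 + 242.634 + 15 → 580.034 ≈ $580.03.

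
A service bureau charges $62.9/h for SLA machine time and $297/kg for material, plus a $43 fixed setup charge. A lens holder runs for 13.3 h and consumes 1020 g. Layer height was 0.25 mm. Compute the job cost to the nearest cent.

Machine cost: 62.9 × 13.3 → $836.57.
Material cost: 297 × 1020/1000 → $302.94.
Adding setup: 836.57 + 302.94 + 43 → $1182.51.

$1182.51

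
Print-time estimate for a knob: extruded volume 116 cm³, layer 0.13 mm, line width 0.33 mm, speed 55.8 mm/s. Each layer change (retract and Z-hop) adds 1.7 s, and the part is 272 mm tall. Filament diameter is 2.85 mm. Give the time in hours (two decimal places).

Extrusion cross-section = 0.13 × 0.33, so 0.0429 mm².
Toolpath length = 116 cm³ / 0.0429 mm² = 116000 / 0.0429 = 2703962.7 mm.
Extrusion time = 2703962.7 / 55.8 = 48458.1 s.
Layer count = ceil(272 / 0.13) = 2093.
Non-print overhead = 2093 × 1.7 = 3558.1 s.
Altogether 48458.1 + 3558.1 = 52016.2 s, i.e. 14.45 hours.

14.45 hours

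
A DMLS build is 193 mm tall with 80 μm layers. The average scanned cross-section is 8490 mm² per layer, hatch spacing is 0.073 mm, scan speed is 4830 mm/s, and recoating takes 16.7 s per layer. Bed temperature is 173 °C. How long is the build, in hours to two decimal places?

27.33 hours

Layers = ⌈193/0.08⌉ = 2413.
Hatch length per layer = 8490 / 0.073 = 116301.4 mm.
Scan time per layer = 116301.4 / 4830, so 24.079 s.
Time per layer: 24.079 + 16.7 → 40.779 s.
Build time = 2413 × 40.779 = 98399.727 s = 27.33 hours.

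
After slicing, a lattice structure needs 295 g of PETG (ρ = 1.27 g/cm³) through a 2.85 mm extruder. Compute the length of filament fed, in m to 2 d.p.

Extruded volume: 295/1.27 = 232.2835 cm³ (232283.5 mm³).
Filament cross-section = π × (2.85/2)² = 6.3794 mm².
L = V/A = 232283.5/6.3794 = 36411.5 mm → 36.41 m.

36.41 m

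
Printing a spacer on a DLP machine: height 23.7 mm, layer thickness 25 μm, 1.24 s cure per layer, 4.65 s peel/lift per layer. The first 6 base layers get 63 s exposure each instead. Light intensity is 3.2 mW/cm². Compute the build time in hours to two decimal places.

1.65 hours

Number of layers: 23.7 / 0.025 → 948 (rounded up).
Base layers: 6 × (63 + 4.65) → 405.9 s.
Normal layers = 942 × (1.24 + 4.65), so 5548.38 s.
Sum: 405.9 + 5548.38 = 5954.28 s → 1.65 hours.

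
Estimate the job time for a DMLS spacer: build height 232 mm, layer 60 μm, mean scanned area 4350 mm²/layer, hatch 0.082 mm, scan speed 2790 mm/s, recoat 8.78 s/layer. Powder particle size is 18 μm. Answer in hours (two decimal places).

Layers = ⌈232/0.06⌉ = 3867.
Scan path per layer = 4350 / 0.082, so 53048.8 mm.
Per-layer scan time: 53048.8 / 2790 → 19.0139 s.
Time per layer: 19.0139 + 8.78 → 27.7939 s.
Build time = 3867 × 27.7939 = 107479.0113 s = 29.86 hours.

29.86 hours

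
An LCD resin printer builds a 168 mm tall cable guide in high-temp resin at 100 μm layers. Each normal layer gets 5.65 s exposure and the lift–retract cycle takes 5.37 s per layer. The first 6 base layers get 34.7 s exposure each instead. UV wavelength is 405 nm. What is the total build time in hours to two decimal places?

Layers = ⌈168/0.1⌉ = 1680.
Burn-in layers = 6 × (34.7 + 5.37) = 240.42 s.
Remaining layers: 1674 × (5.65 + 5.37) → 18447.48 s.
Total = 240.42 + 18447.48 = 18687.9 s = 5.19 hours.

5.19 hours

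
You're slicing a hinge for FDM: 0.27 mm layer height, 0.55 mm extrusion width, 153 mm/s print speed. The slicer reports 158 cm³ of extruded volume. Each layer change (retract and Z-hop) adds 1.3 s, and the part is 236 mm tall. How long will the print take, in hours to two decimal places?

Line area = 0.27 × 0.55 = 0.1485 mm².
Toolpath length = 158 cm³ / 0.1485 mm² = 158000 / 0.1485 = 1063973.1 mm.
Print-move time: 1063973.1 / 153 → 6954.1 s.
Layer count = ceil(236 / 0.27) = 875.
Layer-change overhead = 875 × 1.3 = 1137.5 s.
Total = 6954.1 + 1137.5 = 8091.6 s = 2.25 hours.

2.25 hours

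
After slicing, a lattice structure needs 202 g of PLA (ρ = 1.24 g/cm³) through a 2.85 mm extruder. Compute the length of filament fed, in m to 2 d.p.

25.54 m

Extruded volume: 202/1.24 = 162.9032 cm³ (162903.2 mm³).
A = π r² = π × 1.425² = 6.3794 mm².
L = V/A = 162903.2/6.3794 = 25535.82 mm → 25.54 m.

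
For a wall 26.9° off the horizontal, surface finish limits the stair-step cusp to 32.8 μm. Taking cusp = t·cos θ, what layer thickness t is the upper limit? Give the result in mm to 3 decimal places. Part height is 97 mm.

0.037 mm

t = h_c / cos θ = 0.0328 / 0.8918 = 0.037 mm.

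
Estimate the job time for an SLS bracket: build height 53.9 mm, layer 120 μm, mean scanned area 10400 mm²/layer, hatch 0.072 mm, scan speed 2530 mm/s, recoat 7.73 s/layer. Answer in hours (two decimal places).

Layer count = ceil(53.9 / 0.12) = 450.
Per-layer scan distance = 10400 / 0.072, so 144444.4 mm.
Laser time per layer = 144444.4 / 2530, so 57.0926 s.
Layer cycle = 57.0926 + 7.73 = 64.8226 s.
Total: 450 × 64.8226 s = 29170.17 s → 8.10 hours.

8.10 hours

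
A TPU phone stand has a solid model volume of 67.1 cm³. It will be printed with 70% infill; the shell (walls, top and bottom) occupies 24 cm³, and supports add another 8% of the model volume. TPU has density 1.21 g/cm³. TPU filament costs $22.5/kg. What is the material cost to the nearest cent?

$1.62

Interior volume = 67.1 − 24, so 43.1 cm³.
Deposited infill = 0.70 × 43.1, so 30.17 cm³.
Support = 0.08 × 67.1 = 5.368 cm³.
Deposited volume: 24 + 30.17 + 5.368 → 59.538 cm³.
Mass = 59.538 × 1.21, so 72.04098 g.
Cost = 72.04098 g / 1000 × $22.5/kg = $1.62.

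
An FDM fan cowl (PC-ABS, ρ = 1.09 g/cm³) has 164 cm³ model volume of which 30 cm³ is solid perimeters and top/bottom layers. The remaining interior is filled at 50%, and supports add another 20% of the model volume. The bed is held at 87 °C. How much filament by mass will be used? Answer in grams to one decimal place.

141.5 g

Infill region = 164 − 30, so 134 cm³.
Deposited infill = 0.50 × 134, so 67 cm³.
Support: 0.20 × 164 → 32.8 cm³.
Total extruded: 30 + 67 + 32.8 → 129.8 cm³.
Mass = 129.8 × 1.09, so 141.482 g.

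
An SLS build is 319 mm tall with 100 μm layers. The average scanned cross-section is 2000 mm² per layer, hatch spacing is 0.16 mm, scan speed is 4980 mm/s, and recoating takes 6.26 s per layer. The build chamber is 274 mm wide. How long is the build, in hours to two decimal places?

7.77 hours

Layer count = ceil(319 / 0.1) = 3190.
Hatch length per layer: 2000 / 0.16 → 12500 mm.
Per-layer scan time = 12500 / 4980, so 2.51 s.
Per-layer time = 2.51 + 6.26 = 8.77 s.
Build time = 3190 × 8.77 = 27976.3 s = 7.77 hours.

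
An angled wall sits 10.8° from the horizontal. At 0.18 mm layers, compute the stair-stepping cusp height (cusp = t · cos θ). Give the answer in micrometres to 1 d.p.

176.8 μm

Cusp = layer height × cos(10.8°) = 0.18 × 0.9823 = 0.176814 mm = 176.8 μm.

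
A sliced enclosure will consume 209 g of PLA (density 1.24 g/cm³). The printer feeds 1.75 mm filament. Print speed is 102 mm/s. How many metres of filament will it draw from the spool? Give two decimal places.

Volume = 209 g / 1.24 g·cm⁻³ = 168.5484 cm³ = 168548.4 mm³.
Filament cross-section = π × (1.75/2)² = 2.4053 mm².
Length = 168548.4 / 2.4053 = 70073.75 mm = 70.07 m.

70.07 m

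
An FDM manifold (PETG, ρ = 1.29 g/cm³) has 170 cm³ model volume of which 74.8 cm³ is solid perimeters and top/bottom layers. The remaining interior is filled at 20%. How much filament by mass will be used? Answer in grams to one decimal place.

121.1 g

Volume inside the shell = 170 − 74.8, so 95.2 cm³.
Deposited infill = 0.20 × 95.2, so 19.04 cm³.
Total extruded = 74.8 + 19.04, so 93.84 cm³.
Mass: 93.84 × 1.29 → 121.0536 g.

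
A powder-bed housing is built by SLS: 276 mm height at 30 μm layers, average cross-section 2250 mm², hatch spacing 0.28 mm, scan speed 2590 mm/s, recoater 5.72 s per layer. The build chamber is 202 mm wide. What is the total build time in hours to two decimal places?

Number of layers: 276 / 0.03 → 9200 (rounded up).
Hatch length per layer = 2250 / 0.28 = 8035.7 mm.
Per-layer scan time = 8035.7 / 2590 = 3.1026 s.
Per-layer time: 3.1026 + 5.72 → 8.8226 s.
Total: 9200 × 8.8226 s = 81167.92 s → 22.55 hours.

22.55 hours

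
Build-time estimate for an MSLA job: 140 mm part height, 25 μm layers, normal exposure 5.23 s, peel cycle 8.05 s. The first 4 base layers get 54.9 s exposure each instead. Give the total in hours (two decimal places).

20.71 hours

Layers = ⌈140/0.025⌉ = 5600.
Bottom layers = 4 × (54.9 + 8.05), so 251.8 s.
Remaining layers = 5596 × (5.23 + 8.05) = 74314.88 s.
Total = 251.8 + 74314.88 = 74566.68 s = 20.71 hours.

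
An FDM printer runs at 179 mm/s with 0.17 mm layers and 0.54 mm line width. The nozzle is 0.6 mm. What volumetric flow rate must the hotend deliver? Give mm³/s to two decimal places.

16.43

Bead cross-section: 0.17 × 0.54 → 0.0918 mm².
Volumetric flow = 179 × 0.0918 = 16.43 mm³/s.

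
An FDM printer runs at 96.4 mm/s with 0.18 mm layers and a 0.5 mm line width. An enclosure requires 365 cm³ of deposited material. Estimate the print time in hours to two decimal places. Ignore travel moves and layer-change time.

Extrusion cross-section = 0.18 × 0.5, so 0.09 mm².
Total extruded path = 365000/0.09 = 4055555.6 mm.
Print-move time = 4055555.6 / 96.4, so 42070.1 s.
In the requested units: 42070.1 s = 11.69 hours.

11.69 hours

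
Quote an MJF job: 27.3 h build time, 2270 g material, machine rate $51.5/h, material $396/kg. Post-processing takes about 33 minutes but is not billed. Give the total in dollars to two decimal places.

$2304.87

Machine-time cost = 51.5 × 27.3 = $1405.95.
Material charge: 396 × 2270/1000 → $898.92.
Total = 1405.95 + 898.92 = $2304.87.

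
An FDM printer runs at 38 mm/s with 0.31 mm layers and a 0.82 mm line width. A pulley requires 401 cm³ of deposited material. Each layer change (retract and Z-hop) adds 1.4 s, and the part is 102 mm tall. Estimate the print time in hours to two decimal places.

Bead cross-section = 0.31 × 0.82 = 0.2542 mm².
Path length: 401000 mm³ / 0.2542 mm² → 1577498 mm.
Time extruding: 1577498 / 38 → 41513.1 s.
Layers = ⌈102/0.31⌉ = 330.
Z-hop total: 330 × 1.4 → 462 s.
Altogether 41513.1 + 462 = 41975.1 s, i.e. 11.66 hours.

11.66 hours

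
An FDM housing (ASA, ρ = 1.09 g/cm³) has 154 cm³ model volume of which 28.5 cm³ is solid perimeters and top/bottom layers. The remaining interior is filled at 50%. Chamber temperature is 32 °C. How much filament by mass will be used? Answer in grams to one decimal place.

Volume inside the shell = 154 − 28.5, so 125.5 cm³.
Deposited infill = 0.50 × 125.5, so 62.75 cm³.
Deposited volume = 28.5 + 62.75, so 91.25 cm³.
Mass = 91.25 × 1.09 = 99.4625 g.

99.5 g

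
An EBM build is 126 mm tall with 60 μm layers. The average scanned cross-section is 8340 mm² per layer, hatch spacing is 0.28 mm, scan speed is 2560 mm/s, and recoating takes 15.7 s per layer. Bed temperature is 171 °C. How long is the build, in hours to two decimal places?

15.95 hours

Layers = ⌈126/0.06⌉ = 2100.
Per-layer scan distance = 8340 / 0.28, so 29785.7 mm.
Scan time per layer: 29785.7 / 2560 → 11.635 s.
Per-layer time: 11.635 + 15.7 → 27.335 s.
Build time = 2100 × 27.335 = 57403.5 s = 15.95 hours.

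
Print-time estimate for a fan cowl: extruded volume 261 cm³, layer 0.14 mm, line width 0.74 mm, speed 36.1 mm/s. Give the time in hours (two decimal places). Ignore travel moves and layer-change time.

19.39 hours

Bead cross-section = 0.14 × 0.74, so 0.1036 mm².
Path length: 261000 mm³ / 0.1036 mm² → 2519305 mm.
Print-move time = 2519305 / 36.1 = 69786.8 s.
69786.8 s = 19.39 hours.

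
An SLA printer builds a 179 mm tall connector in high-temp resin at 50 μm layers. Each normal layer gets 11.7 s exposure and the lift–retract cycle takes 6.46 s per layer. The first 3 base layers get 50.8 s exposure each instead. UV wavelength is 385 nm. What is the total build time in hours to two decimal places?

18.09 hours

Number of layers: 179 / 0.05 → 3580 (rounded up).
Bottom layers = 3 × (50.8 + 6.46), so 171.78 s.
Remaining layers = 3577 × (11.7 + 6.46) = 64958.32 s.
Sum: 171.78 + 64958.32 = 65130.1 s → 18.09 hours.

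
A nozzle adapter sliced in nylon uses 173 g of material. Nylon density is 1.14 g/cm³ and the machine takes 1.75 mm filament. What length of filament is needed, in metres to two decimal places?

Extruded volume: 173/1.14 = 151.7544 cm³ (151754.4 mm³).
A = π r² = π × 0.875² = 2.4053 mm².
L = V/A = 151754.4/2.4053 = 63091.67 mm → 63.09 m.

63.09 m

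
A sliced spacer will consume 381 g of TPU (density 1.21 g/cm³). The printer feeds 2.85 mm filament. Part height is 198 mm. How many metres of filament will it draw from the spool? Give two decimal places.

Volume = 381 g / 1.21 g·cm⁻³ = 314.876 cm³ = 314876 mm³.
Cross-section of 2.85 mm filament: π·(2.85/2)² = 6.3794 mm².
L = V/A = 314876/6.3794 = 49358.25 mm → 49.36 m.

49.36 m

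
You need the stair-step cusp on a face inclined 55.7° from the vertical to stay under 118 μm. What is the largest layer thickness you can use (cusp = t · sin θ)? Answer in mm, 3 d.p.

0.143 mm

t = h_c / sin θ = 0.118 / 0.8261 = 0.143 mm.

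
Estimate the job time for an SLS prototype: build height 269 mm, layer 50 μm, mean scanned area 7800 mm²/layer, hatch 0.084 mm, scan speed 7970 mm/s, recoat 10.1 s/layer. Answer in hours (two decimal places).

Number of layers: 269 / 0.05 → 5380 (rounded up).
Per-layer scan distance: 7800 / 0.084 → 92857.1 mm.
Per-layer scan time = 92857.1 / 7970, so 11.6508 s.
Per-layer time = 11.6508 + 10.1 = 21.7508 s.
Total: 5380 × 21.7508 s = 117019.304 s → 32.51 hours.

32.51 hours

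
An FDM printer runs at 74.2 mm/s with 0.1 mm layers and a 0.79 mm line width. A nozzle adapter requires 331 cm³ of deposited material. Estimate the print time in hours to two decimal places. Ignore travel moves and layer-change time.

Extrusion cross-section = 0.1 × 0.79, so 0.079 mm².
Path length: 331000 mm³ / 0.079 mm² → 4189873.4 mm.
Extrusion time: 4189873.4 / 74.2 → 56467.3 s.
In the requested units: 56467.3 s = 15.69 hours.

15.69 hours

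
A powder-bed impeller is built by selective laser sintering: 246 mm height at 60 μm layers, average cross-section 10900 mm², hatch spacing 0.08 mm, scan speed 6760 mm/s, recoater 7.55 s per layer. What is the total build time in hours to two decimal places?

Layers = ⌈246/0.06⌉ = 4100.
Scan path per layer = 10900 / 0.08 = 136250 mm.
Scan time per layer: 136250 / 6760 → 20.1553 s.
Layer cycle = 20.1553 + 7.55 = 27.7053 s.
Build time = 4100 × 27.7053 = 113591.73 s = 31.55 hours.

31.55 hours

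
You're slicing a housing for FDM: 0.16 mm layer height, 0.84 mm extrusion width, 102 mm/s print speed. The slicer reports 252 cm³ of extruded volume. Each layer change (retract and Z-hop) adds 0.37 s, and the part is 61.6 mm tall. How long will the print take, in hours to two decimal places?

Bead cross-section: 0.16 × 0.84 → 0.1344 mm².
Path length: 252000 mm³ / 0.1344 mm² → 1875000 mm.
Print-move time = 1875000 / 102, so 18382.4 s.
Layers = ⌈61.6/0.16⌉ = 385.
Non-print overhead: 385 × 0.37 → 142.45 s.
Altogether 18382.4 + 142.45 = 18524.85 s, i.e. 5.15 hours.

5.15 hours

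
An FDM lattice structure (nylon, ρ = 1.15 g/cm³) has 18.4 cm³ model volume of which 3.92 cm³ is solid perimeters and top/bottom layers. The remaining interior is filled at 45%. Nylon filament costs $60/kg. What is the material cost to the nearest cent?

Infill region = 18.4 − 3.92 = 14.48 cm³.
Infill deposited: 0.45 × 14.48 → 6.516 cm³.
Total extruded = 3.92 + 6.516 = 10.436 cm³.
Mass: 10.436 × 1.15 → 12.0014 g.
Cost = 12.0014 g / 1000 × $60/kg = $0.72.

$0.72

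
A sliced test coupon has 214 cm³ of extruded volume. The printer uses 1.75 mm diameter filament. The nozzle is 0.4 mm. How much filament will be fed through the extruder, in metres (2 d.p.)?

Cross-section of 1.75 mm filament: π·(1.75/2)² = 2.4053 mm².
L = 214000 mm³ / 2.4053 mm² = 88970.19 mm, i.e. 88.97 m.

88.97 m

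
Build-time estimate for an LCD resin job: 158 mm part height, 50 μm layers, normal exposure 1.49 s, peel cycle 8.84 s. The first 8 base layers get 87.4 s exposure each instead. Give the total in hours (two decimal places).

9.26 hours

Layers = ⌈158/0.05⌉ = 3160.
Bottom layers: 8 × (87.4 + 8.84) → 769.92 s.
Normal layers = 3152 × (1.49 + 8.84) = 32560.16 s.
Total = 769.92 + 32560.16 = 33330.08 s = 9.26 hours.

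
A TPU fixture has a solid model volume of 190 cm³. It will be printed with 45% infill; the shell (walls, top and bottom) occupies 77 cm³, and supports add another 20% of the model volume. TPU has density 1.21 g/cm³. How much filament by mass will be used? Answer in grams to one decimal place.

Interior volume: 190 − 77 → 113 cm³.
Infill deposited: 0.45 × 113 → 50.85 cm³.
Support = 0.20 × 190, so 38 cm³.
Total extruded: 77 + 50.85 + 38 → 165.85 cm³.
Mass = 165.85 × 1.21, so 200.6785 g.

200.7 g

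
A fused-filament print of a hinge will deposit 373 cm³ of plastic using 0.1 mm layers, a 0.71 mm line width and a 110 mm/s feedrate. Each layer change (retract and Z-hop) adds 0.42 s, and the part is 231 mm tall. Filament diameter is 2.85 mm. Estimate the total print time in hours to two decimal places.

Extrusion cross-section = 0.1 × 0.71, so 0.071 mm².
Path length: 373000 mm³ / 0.071 mm² → 5253521.1 mm.
Print-move time: 5253521.1 / 110 → 47759.3 s.
Number of layers: 231 / 0.1 → 2310 (rounded up).
Layer-change overhead = 2310 × 0.42, so 970.2 s.
Total = 47759.3 + 970.2 = 48729.5 s = 13.54 hours.

13.54 hours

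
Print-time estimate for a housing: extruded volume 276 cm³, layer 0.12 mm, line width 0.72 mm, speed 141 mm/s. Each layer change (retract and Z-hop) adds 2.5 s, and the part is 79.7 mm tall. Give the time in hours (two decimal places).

Bead cross-section = 0.12 × 0.72 = 0.0864 mm².
Total extruded path = 276000/0.0864 = 3194444.4 mm.
Time extruding = 3194444.4 / 141, so 22655.6 s.
Number of layers: 79.7 / 0.12 → 665 (rounded up).
Z-hop total = 665 × 2.5 = 1662.5 s.
Altogether 22655.6 + 1662.5 = 24318.1 s, i.e. 6.76 hours.

6.76 hours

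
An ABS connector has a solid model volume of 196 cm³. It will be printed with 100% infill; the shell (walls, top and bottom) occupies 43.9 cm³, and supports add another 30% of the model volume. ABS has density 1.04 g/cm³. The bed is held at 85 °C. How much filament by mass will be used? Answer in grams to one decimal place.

265.0 g

Volume inside the shell: 196 − 43.9 → 152.1 cm³.
Infill volume: 1.00 × 152.1 → 152.1 cm³.
Support: 0.30 × 196 → 58.8 cm³.
Total extruded: 43.9 + 152.1 + 58.8 → 254.8 cm³.
Mass = 254.8 × 1.04, so 264.992 g.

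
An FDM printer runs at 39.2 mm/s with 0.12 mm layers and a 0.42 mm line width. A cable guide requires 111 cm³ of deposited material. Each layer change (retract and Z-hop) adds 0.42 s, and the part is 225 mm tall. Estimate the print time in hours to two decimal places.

Bead cross-section: 0.12 × 0.42 → 0.0504 mm².
Path length: 111000 mm³ / 0.0504 mm² → 2202381 mm.
Time extruding: 2202381 / 39.2 → 56183.2 s.
Layer count = ceil(225 / 0.12) = 1875.
Non-print overhead = 1875 × 0.42, so 787.5 s.
Total = 56183.2 + 787.5 = 56970.7 s = 15.83 hours.

15.83 hours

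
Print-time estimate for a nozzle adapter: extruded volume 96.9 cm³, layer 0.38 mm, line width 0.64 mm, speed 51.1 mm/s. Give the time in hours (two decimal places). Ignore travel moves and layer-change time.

Line area = 0.38 × 0.64, so 0.2432 mm².
Toolpath length = 96.9 cm³ / 0.2432 mm² = 96900 / 0.2432 = 398437.5 mm.
Print-move time = 398437.5 / 51.1, so 7797.2 s.
That's 7797.2 s → 2.17 hours.

2.17 hours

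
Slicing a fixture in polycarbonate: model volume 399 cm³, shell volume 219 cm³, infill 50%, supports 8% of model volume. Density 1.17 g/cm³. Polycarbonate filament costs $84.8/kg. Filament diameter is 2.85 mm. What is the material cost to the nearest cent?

$33.82

Interior volume: 399 − 219 → 180 cm³.
Infill deposited = 0.50 × 180 = 90 cm³.
Support: 0.08 × 399 → 31.92 cm³.
Deposited volume = 219 + 90 + 31.92, so 340.92 cm³.
Mass = 340.92 × 1.17, so 398.8764 g.
Cost = 398.8764 g / 1000 × $84.8/kg = $33.82.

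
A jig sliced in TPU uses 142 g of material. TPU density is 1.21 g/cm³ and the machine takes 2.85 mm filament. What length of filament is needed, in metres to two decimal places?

18.40 m

Volume = 142 g / 1.21 g·cm⁻³ = 117.3554 cm³ = 117355.4 mm³.
Filament cross-section = π × (2.85/2)² = 6.3794 mm².
L = V/A = 117355.4/6.3794 = 18395.99 mm → 18.40 m.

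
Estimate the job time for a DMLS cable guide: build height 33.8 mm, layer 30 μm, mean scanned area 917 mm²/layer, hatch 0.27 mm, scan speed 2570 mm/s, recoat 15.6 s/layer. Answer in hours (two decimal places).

Number of layers: 33.8 / 0.03 → 1127 (rounded up).
Per-layer scan distance = 917 / 0.27 = 3396.3 mm.
Laser time per layer = 3396.3 / 2570 = 1.3215 s.
Time per layer = 1.3215 + 15.6, so 16.9215 s.
Build time = 1127 × 16.9215 = 19070.5305 s = 5.30 hours.

5.30 hours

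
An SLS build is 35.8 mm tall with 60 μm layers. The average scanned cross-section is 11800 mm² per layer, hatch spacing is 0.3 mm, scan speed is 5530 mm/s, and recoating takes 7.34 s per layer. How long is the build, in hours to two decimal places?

Layers = ⌈35.8/0.06⌉ = 597.
Hatch length per layer = 11800 / 0.3, so 39333.3 mm.
Laser time per layer = 39333.3 / 5530 = 7.1127 s.
Per-layer time = 7.1127 + 7.34 = 14.4527 s.
597 layers × 14.4527 s/layer = 8628.2619 s, i.e. 2.40 hours.

2.40 hours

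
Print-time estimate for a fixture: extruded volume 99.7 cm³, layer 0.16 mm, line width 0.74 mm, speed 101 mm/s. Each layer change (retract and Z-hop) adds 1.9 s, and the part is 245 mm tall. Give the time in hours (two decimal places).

3.12 hours

Bead cross-section = 0.16 × 0.74, so 0.1184 mm².
Path length: 99700 mm³ / 0.1184 mm² → 842060.8 mm.
Print-move time: 842060.8 / 101 → 8337.2 s.
Layer count = ceil(245 / 0.16) = 1532.
Non-print overhead = 1532 × 1.9 = 2910.8 s.
Total = 8337.2 + 2910.8 = 11248 s = 3.12 hours.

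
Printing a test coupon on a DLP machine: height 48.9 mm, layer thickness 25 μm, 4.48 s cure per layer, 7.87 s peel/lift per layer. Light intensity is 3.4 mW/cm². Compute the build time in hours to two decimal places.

6.71 hours

Number of layers: 48.9 / 0.025 → 1956 (rounded up).
Per-layer time: 4.48 + 7.87 → 12.35 s.
Build time: 1956 × 12.35 s = 24156.6 s, i.e. 6.71 hours.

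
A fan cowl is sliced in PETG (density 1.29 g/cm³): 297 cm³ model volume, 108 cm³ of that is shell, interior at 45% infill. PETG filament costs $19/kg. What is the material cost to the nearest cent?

Interior volume = 297 − 108, so 189 cm³.
Infill deposited: 0.45 × 189 → 85.05 cm³.
Total printed volume = 108 + 85.05, so 193.05 cm³.
Mass = 193.05 × 1.29, so 249.0345 g.
Cost = 249.0345 g / 1000 × $19/kg = $4.73.

$4.73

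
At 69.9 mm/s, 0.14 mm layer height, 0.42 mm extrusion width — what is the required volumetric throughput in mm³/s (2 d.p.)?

4.11

Extrusion cross-section = 0.14 × 0.42, so 0.0588 mm².
Q = v·A = 69.9 × 0.0588 = 4.11 mm³/s.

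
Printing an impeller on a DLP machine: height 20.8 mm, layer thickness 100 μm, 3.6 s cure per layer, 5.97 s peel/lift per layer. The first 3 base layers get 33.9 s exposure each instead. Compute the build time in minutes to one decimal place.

Layers = ⌈20.8/0.1⌉ = 208.
Burn-in layers = 3 × (33.9 + 5.97), so 119.61 s.
Remaining layers = 205 × (3.6 + 5.97) = 1961.85 s.
Total = 119.61 + 1961.85 = 2081.46 s = 34.7 minutes.

34.7 minutes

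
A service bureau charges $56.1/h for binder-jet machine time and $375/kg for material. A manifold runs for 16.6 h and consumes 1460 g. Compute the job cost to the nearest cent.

$1478.76

Time charge: 56.1 × 16.6 → $931.26.
Material charge = 375 × 1460/1000 = $547.50.
Total = 931.26 + 547.50 = $1478.76.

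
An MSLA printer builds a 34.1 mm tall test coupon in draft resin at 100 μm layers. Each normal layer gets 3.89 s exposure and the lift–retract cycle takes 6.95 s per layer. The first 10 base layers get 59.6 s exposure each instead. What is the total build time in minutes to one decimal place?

Layers = ⌈34.1/0.1⌉ = 341.
Burn-in layers = 10 × (59.6 + 6.95), so 665.5 s.
Normal layers = 331 × (3.89 + 6.95) = 3588.04 s.
Sum: 665.5 + 3588.04 = 4253.54 s → 70.9 minutes.

70.9 minutes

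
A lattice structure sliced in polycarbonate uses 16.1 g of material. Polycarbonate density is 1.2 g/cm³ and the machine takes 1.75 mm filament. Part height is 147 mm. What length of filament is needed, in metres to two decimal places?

5.58 m

Extruded volume: 16.1/1.2 = 13.4167 cm³ (13416.7 mm³).
Cross-section of 1.75 mm filament: π·(1.75/2)² = 2.4053 mm².
Length = 13416.7 / 2.4053 = 5577.97 mm = 5.58 m.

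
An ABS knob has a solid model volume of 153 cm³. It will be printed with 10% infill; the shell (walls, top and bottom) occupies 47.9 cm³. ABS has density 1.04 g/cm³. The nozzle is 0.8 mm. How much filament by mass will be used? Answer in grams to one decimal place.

60.7 g

Volume inside the shell: 153 − 47.9 → 105.1 cm³.
Infill volume = 0.10 × 105.1 = 10.51 cm³.
Deposited volume: 47.9 + 10.51 → 58.41 cm³.
Mass: 58.41 × 1.04 → 60.7464 g.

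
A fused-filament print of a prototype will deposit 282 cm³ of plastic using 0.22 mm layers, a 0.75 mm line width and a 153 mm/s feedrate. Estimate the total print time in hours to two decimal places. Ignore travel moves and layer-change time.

Line area: 0.22 × 0.75 → 0.165 mm².
Path length: 282000 mm³ / 0.165 mm² → 1709090.9 mm.
Time extruding = 1709090.9 / 153, so 11170.5 s.
That's 11170.5 s → 3.10 hours.

3.10 hours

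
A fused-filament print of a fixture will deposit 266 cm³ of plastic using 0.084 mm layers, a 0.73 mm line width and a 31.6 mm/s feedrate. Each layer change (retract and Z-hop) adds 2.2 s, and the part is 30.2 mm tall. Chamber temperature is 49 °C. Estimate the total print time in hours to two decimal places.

Bead cross-section = 0.084 × 0.73 = 0.06132 mm².
Toolpath length = 266 cm³ / 0.06132 mm² = 266000 / 0.06132 = 4337899.5 mm.
Time extruding = 4337899.5 / 31.6 = 137275.3 s.
Layer count = ceil(30.2 / 0.084) = 360.
Layer-change overhead = 360 × 2.2 = 792 s.
Altogether 137275.3 + 792 = 138067.3 s, i.e. 38.35 hours.

38.35 hours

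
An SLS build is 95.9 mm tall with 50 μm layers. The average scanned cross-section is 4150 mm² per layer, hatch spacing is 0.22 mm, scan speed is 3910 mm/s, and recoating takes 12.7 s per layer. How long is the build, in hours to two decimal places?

9.34 hours

Number of layers: 95.9 / 0.05 → 1918 (rounded up).
Per-layer scan distance = 4150 / 0.22, so 18863.6 mm.
Laser time per layer: 18863.6 / 3910 → 4.8245 s.
Time per layer = 4.8245 + 12.7 = 17.5245 s.
Build time = 1918 × 17.5245 = 33611.991 s = 9.34 hours.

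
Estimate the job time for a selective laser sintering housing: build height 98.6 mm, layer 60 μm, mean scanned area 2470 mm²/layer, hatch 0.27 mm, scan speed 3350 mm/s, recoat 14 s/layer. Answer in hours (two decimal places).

7.64 hours

Number of layers: 98.6 / 0.06 → 1644 (rounded up).
Per-layer scan distance: 2470 / 0.27 → 9148.1 mm.
Scan time per layer: 9148.1 / 3350 → 2.7308 s.
Layer cycle = 2.7308 + 14 = 16.7308 s.
Build time = 1644 × 16.7308 = 27505.4352 s = 7.64 hours.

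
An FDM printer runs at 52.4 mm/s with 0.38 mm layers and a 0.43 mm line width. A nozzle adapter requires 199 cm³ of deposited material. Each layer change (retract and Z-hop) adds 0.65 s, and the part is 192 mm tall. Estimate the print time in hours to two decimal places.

Extrusion cross-section = 0.38 × 0.43, so 0.1634 mm².
Toolpath length = 199 cm³ / 0.1634 mm² = 199000 / 0.1634 = 1217870.3 mm.
Extrusion time: 1217870.3 / 52.4 → 23241.8 s.
Layers = ⌈192/0.38⌉ = 506.
Z-hop total = 506 × 0.65, so 328.9 s.
Altogether 23241.8 + 328.9 = 23570.7 s, i.e. 6.55 hours.

6.55 hours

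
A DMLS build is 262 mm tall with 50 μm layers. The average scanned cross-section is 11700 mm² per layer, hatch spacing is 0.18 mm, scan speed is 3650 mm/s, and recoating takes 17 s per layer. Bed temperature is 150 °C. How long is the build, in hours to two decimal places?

50.67 hours

Number of layers: 262 / 0.05 → 5240 (rounded up).
Hatch length per layer: 11700 / 0.18 → 65000 mm.
Per-layer scan time: 65000 / 3650 → 17.8082 s.
Time per layer = 17.8082 + 17 = 34.8082 s.
Total: 5240 × 34.8082 s = 182394.968 s → 50.67 hours.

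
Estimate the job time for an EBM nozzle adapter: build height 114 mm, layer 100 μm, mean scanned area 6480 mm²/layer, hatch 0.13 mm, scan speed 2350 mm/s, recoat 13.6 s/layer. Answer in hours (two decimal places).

Number of layers: 114 / 0.1 → 1140 (rounded up).
Per-layer scan distance = 6480 / 0.13 = 49846.2 mm.
Scan time per layer: 49846.2 / 2350 → 21.2111 s.
Per-layer time = 21.2111 + 13.6, so 34.8111 s.
Build time = 1140 × 34.8111 = 39684.654 s = 11.02 hours.

11.02 hours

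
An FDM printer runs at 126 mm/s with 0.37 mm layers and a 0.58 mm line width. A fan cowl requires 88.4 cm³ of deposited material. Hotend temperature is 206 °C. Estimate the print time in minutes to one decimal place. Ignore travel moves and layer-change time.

54.5 minutes

Extrusion cross-section = 0.37 × 0.58, so 0.2146 mm².
Total extruded path = 88400/0.2146 = 411929.2 mm.
Print-move time = 411929.2 / 126 = 3269.3 s.
In the requested units: 3269.3 s = 54.5 minutes.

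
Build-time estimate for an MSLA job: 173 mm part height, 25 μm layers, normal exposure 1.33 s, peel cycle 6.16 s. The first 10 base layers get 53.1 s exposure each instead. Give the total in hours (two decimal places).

Layers = ⌈173/0.025⌉ = 6920.
Bottom layers = 10 × (53.1 + 6.16) = 592.6 s.
Regular layers = 6910 × (1.33 + 6.16) = 51755.9 s.
Total = 592.6 + 51755.9 = 52348.5 s = 14.54 hours.

14.54 hours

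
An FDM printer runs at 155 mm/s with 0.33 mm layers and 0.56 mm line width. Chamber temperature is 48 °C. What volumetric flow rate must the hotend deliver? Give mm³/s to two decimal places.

28.64

Bead cross-section = 0.33 × 0.56 = 0.1848 mm².
Volumetric flow = 155 × 0.1848 = 28.64 mm³/s.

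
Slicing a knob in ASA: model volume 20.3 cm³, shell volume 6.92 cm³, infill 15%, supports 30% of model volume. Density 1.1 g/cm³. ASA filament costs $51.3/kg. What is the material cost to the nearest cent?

$0.85

Interior volume: 20.3 − 6.92 → 13.38 cm³.
Deposited infill = 0.15 × 13.38, so 2.007 cm³.
Support = 0.30 × 20.3 = 6.09 cm³.
Total printed volume = 6.92 + 2.007 + 6.09 = 15.017 cm³.
Mass = 15.017 × 1.1, so 16.5187 g.
At $51.3/kg: 16.5187/1000 × 51.3 = $0.85.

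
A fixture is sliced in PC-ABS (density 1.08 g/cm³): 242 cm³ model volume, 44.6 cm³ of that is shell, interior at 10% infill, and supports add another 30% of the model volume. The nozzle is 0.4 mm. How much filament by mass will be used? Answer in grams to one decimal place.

Volume inside the shell = 242 − 44.6 = 197.4 cm³.
Infill deposited: 0.10 × 197.4 → 19.74 cm³.
Support: 0.30 × 242 → 72.6 cm³.
Total extruded: 44.6 + 19.74 + 72.6 → 136.94 cm³.
Mass = 136.94 × 1.08, so 147.8952 g.

147.9 g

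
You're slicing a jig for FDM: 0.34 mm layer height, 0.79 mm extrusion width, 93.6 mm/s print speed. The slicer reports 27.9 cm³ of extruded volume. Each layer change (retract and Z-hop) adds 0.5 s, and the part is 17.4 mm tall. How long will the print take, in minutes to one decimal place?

18.9 minutes

Extrusion cross-section = 0.34 × 0.79, so 0.2686 mm².
Toolpath length = 27.9 cm³ / 0.2686 mm² = 27900 / 0.2686 = 103871.9 mm.
Extrusion time: 103871.9 / 93.6 → 1109.7 s.
Number of layers: 17.4 / 0.34 → 52 (rounded up).
Non-print overhead: 52 × 0.5 → 26 s.
Altogether 1109.7 + 26 = 1135.7 s, i.e. 18.9 minutes.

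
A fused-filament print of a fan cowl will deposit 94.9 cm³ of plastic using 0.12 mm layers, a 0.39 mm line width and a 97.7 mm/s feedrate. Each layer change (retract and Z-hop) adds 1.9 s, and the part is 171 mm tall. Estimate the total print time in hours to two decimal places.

6.52 hours

Bead cross-section = 0.12 × 0.39, so 0.0468 mm².
Path length: 94900 mm³ / 0.0468 mm² → 2027777.8 mm.
Extrusion time: 2027777.8 / 97.7 → 20755.1 s.
Layers = ⌈171/0.12⌉ = 1425.
Non-print overhead = 1425 × 1.9, so 2707.5 s.
Altogether 20755.1 + 2707.5 = 23462.6 s, i.e. 6.52 hours.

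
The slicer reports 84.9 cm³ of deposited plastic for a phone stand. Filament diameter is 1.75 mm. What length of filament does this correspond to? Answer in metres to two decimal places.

35.30 m

Cross-section of 1.75 mm filament: π·(1.75/2)² = 2.4053 mm².
Length = 84.9 cm³ / 2.4053 mm² = 84900 / 2.4053 = 35297.05 mm = 35.30 m.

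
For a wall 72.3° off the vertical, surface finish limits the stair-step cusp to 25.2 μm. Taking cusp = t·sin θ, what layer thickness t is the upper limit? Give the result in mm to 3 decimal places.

t = h_c / sin θ = 0.0252 / 0.9527 = 0.026 mm.

0.026 mm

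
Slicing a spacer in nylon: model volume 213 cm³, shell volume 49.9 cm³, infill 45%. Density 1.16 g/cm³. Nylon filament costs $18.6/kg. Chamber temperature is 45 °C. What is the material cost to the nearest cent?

$2.66

Interior volume: 213 − 49.9 → 163.1 cm³.
Infill volume = 0.45 × 163.1 = 73.395 cm³.
Deposited volume = 49.9 + 73.395 = 123.295 cm³.
Mass: 123.295 × 1.16 → 143.0222 g.
Cost = 143.0222 g / 1000 × $18.6/kg = $2.66.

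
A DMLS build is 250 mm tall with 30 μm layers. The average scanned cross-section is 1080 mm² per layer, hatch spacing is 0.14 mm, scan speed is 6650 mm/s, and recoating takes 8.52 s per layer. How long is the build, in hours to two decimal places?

Number of layers: 250 / 0.03 → 8334 (rounded up).
Hatch length per layer = 1080 / 0.14 = 7714.3 mm.
Scan time per layer: 7714.3 / 6650 → 1.16 s.
Per-layer time: 1.16 + 8.52 → 9.68 s.
Total: 8334 × 9.68 s = 80673.12 s → 22.41 hours.

22.41 hours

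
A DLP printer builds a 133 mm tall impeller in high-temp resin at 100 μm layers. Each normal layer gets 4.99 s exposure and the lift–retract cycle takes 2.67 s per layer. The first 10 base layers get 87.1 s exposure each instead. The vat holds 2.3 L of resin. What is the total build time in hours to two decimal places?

3.06 hours

Layer count = ceil(133 / 0.1) = 1330.
Bottom layers = 10 × (87.1 + 2.67) = 897.7 s.
Regular layers = 1320 × (4.99 + 2.67), so 10111.2 s.
Sum: 897.7 + 10111.2 = 11008.9 s → 3.06 hours.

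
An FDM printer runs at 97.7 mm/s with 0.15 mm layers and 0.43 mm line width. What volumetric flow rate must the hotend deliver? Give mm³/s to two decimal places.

A: 0.15 × 0.43 → 0.0645 mm².
Q = v·A = 97.7 × 0.0645 = 6.30 mm³/s.

6.30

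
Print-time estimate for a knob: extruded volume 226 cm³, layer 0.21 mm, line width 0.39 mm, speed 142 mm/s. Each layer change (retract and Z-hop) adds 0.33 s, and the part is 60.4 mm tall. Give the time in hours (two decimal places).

5.42 hours

Bead cross-section: 0.21 × 0.39 → 0.0819 mm².
Toolpath length = 226 cm³ / 0.0819 mm² = 226000 / 0.0819 = 2759462.8 mm.
Time extruding: 2759462.8 / 142 → 19432.8 s.
Layer count = ceil(60.4 / 0.21) = 288.
Z-hop total: 288 × 0.33 → 95.04 s.
Total = 19432.8 + 95.04 = 19527.84 s = 5.42 hours.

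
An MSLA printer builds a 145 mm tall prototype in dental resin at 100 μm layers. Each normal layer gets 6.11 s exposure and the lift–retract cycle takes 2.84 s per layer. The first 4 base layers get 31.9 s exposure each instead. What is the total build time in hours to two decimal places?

3.63 hours

Layer count = ceil(145 / 0.1) = 1450.
Burn-in layers = 4 × (31.9 + 2.84) = 138.96 s.
Remaining layers = 1446 × (6.11 + 2.84), so 12941.7 s.
Total = 138.96 + 12941.7 = 13080.66 s = 3.63 hours.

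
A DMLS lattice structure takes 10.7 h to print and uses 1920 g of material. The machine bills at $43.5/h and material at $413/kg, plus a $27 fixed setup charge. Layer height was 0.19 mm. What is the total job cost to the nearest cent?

$1285.41

Machine cost = 43.5 × 10.7, so $465.45.
Material charge: 413 × 1920/1000 → $792.96.
Adding setup: 465.45 + 792.96 + 27 → $1285.41.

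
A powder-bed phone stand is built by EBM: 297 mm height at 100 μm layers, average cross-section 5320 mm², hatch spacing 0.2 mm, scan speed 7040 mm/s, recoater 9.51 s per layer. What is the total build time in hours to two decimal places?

10.96 hours

Layer count = ceil(297 / 0.1) = 2970.
Scan path per layer = 5320 / 0.2, so 26600 mm.
Beam time per layer: 26600 / 7040 → 3.7784 s.
Time per layer = 3.7784 + 9.51 = 13.2884 s.
Total: 2970 × 13.2884 s = 39466.548 s → 10.96 hours.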